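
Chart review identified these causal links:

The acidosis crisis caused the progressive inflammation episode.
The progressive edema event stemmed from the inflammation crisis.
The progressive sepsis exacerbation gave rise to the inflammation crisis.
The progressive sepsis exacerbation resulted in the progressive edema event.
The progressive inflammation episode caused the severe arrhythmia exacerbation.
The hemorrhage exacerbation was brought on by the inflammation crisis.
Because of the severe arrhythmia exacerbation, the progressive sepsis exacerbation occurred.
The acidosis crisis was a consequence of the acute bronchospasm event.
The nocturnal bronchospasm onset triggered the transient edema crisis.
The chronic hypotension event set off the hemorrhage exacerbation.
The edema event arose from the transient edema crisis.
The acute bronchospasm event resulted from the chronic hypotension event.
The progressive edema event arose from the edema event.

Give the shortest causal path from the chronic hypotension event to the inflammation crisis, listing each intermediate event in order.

the chronic hypotension event → the acute bronchospasm event → the acidosis crisis → the progressive inflammation episode → the severe arrhythmia exacerbation → the progressive sepsis exacerbation → the inflammation crisis

the chronic hypotension event → the acute bronchospasm event
the acute bronchospasm event → the acidosis crisis
the acidosis crisis → the progressive inflammation episode
the progressive inflammation episode → the severe arrhythmia exacerbation
the severe arrhythmia exacerbation → the progressive sepsis exacerbation
the progressive sepsis exacerbation → the inflammation crisis
Length: 6 steps.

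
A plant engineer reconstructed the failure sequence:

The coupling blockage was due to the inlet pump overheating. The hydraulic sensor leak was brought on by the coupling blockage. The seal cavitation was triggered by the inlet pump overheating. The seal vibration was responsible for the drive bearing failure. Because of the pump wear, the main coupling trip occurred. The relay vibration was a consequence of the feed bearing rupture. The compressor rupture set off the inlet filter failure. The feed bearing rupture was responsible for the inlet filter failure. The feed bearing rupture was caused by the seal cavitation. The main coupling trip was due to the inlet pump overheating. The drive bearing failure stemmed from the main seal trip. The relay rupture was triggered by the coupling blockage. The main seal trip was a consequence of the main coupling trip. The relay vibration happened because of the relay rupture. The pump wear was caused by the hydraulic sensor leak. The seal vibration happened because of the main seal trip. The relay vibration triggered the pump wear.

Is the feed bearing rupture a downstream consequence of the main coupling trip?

The main coupling trip leads to the main seal trip, the seal vibration, the drive bearing failure; the feed bearing rupture is not among them.

No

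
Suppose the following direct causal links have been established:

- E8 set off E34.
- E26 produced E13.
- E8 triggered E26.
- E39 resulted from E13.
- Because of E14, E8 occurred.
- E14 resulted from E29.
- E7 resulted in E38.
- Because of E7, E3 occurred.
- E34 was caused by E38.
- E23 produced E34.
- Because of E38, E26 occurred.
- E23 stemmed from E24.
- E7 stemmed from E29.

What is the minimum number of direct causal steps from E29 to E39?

Shortest chain: E29 → E14 → E8 → E26 → E13 → E39.

5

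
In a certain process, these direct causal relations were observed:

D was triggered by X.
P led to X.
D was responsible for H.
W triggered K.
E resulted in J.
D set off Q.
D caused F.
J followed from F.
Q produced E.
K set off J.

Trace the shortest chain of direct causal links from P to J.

P → X → D → F → J

P → X
X → D
D → F
F → J
Length: 4 steps.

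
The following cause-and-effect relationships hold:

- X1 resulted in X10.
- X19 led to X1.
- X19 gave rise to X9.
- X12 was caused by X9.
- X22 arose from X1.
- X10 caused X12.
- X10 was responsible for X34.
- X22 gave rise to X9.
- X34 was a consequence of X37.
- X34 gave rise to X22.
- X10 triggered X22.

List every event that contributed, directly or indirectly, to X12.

Immediate causes of X12: X10, X9.
Further upstream: X19, X1, X34, X22, X37.

X1, X10, X19, X22, X34, X37, X9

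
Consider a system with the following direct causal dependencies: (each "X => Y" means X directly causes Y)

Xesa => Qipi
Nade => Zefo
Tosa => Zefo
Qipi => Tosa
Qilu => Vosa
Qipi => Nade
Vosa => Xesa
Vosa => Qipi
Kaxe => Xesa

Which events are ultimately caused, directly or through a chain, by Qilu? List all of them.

Nade, Qipi, Tosa, Vosa, Xesa, Zefo

Direct effects: Vosa.
2 steps out: Xesa, Qipi.
3 steps out: Nade, Tosa.
4 steps out: Zefo.
Not reachable from it: Kaxe.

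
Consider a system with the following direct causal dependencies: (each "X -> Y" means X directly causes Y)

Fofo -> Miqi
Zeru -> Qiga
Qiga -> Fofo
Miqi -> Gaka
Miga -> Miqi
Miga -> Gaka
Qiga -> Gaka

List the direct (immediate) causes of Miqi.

Upstream contributors include Zeru, Qiga, but only Fofo, Miga feed directly into Miqi.

Fofo, Miga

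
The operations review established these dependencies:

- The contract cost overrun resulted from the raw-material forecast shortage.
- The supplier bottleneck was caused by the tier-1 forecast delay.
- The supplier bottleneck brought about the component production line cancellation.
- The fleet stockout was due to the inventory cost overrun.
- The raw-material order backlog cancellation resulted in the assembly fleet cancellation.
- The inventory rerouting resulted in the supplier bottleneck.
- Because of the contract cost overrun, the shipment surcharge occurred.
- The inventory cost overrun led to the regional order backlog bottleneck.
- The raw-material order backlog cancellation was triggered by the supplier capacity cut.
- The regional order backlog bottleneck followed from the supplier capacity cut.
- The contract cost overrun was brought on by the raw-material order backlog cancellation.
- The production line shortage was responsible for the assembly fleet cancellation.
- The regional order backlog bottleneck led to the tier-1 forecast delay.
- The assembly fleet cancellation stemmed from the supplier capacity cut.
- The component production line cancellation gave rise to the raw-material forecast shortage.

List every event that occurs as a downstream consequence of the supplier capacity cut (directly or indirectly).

Direct effects: the regional order backlog bottleneck, the raw-material order backlog cancellation, the assembly fleet cancellation.
2 steps out: the tier-1 forecast delay, the contract cost overrun.
3 steps out: the supplier bottleneck, the shipment surcharge.
4 steps out: the component production line cancellation.
5 steps out: the raw-material forecast shortage.
Not reachable from it: the inventory cost overrun, the inventory rerouting, the fleet stockout, the production line shortage.

the assembly fleet cancellation, the component production line cancellation, the contract cost overrun, the raw-material forecast shortage, the raw-material order backlog cancellation, the regional order backlog bottleneck, the shipment surcharge, the supplier bottleneck, the tier-1 forecast delay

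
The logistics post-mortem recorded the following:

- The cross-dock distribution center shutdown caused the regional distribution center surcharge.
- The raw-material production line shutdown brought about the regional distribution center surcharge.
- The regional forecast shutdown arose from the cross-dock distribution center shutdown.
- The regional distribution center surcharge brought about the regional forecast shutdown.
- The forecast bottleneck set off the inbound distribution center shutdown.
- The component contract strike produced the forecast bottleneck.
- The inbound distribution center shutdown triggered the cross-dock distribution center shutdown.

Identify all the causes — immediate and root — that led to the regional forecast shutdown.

Immediate causes of the regional forecast shutdown: the cross-dock distribution center shutdown, the regional distribution center surcharge.
Further upstream: the component contract strike, the forecast bottleneck, the inbound distribution center shutdown, the raw-material production line shutdown.

the component contract strike, the cross-dock distribution center shutdown, the forecast bottleneck, the inbound distribution center shutdown, the raw-material production line shutdown, the regional distribution center surcharge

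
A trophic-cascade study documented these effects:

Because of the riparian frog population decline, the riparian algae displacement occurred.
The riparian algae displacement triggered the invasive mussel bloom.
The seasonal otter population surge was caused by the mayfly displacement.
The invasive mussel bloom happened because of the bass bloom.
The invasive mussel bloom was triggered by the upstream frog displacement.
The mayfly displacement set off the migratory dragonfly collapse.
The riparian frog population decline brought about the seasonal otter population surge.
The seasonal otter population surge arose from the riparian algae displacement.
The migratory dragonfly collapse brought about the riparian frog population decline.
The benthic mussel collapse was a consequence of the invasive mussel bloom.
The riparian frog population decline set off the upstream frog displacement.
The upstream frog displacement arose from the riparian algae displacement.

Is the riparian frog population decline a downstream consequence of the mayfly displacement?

There is a causal chain: the mayfly displacement → the migratory dragonfly collapse → the riparian frog population decline.

Yes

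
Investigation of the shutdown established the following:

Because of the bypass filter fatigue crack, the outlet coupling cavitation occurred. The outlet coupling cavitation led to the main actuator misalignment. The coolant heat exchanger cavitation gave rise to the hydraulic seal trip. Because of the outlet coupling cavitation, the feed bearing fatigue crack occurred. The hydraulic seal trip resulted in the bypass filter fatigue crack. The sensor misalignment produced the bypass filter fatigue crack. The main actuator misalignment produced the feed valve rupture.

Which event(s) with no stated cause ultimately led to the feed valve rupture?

Tracing upstream from the feed valve rupture: the feed valve rupture ← the main actuator misalignment ← the outlet coupling cavitation ← the bypass filter fatigue crack ← the hydraulic seal trip ← the coolant heat exchanger cavitation.
A separate upstream branch: the feed valve rupture ← the main actuator misalignment ← the outlet coupling cavitation ← the bypass filter fatigue crack ← the sensor misalignment.
Each of those chain origins has no stated cause.

the coolant heat exchanger cavitation, the sensor misalignment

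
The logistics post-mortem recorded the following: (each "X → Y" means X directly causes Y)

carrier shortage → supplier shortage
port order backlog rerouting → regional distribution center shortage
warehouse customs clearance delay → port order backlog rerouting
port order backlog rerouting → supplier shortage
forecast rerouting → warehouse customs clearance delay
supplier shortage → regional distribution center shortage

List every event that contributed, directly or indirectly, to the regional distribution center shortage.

Immediate causes of the regional distribution center shortage: the port order backlog rerouting, the supplier shortage.
Further upstream: the forecast rerouting, the warehouse customs clearance delay, the carrier shortage.

the carrier shortage, the forecast rerouting, the port order backlog rerouting, the supplier shortage, the warehouse customs clearance delay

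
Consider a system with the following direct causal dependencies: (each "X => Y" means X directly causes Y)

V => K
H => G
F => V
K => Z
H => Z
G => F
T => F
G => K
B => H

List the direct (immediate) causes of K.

G, V

Upstream contributors include B, H, F, T, but only G, V feed directly into K.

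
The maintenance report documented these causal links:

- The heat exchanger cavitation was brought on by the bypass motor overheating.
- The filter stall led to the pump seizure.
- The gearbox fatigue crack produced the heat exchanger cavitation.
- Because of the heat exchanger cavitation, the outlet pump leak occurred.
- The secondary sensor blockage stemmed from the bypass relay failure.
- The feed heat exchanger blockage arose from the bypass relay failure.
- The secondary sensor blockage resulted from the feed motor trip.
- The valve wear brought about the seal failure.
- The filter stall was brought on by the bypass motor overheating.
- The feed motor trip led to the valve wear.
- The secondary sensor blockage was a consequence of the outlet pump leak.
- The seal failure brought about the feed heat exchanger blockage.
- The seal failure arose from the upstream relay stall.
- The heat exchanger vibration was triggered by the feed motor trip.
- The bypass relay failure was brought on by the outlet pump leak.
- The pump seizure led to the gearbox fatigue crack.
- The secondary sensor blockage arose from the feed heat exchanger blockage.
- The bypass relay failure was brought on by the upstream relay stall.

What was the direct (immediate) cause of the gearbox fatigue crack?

the pump seizure

Upstream contributors include the bypass motor overheating, the filter stall, but only the pump seizure feeds directly into the gearbox fatigue crack.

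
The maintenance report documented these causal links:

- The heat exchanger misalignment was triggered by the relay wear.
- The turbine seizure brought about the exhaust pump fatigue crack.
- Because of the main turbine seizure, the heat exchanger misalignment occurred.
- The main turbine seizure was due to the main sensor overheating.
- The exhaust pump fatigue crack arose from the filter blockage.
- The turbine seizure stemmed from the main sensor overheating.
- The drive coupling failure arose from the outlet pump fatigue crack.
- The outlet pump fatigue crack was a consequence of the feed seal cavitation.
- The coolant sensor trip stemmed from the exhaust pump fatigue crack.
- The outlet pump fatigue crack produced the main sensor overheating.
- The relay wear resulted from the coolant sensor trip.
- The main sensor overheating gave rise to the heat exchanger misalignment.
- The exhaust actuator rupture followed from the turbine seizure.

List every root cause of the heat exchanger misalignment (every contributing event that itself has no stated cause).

Tracing upstream from the heat exchanger misalignment: the heat exchanger misalignment ← the main sensor overheating ← the outlet pump fatigue crack ← the feed seal cavitation.
A separate upstream branch: the heat exchanger misalignment ← the relay wear ← the coolant sensor trip ← the exhaust pump fatigue crack ← the filter blockage.
Each of those chain origins has no stated cause.

the feed seal cavitation, the filter blockage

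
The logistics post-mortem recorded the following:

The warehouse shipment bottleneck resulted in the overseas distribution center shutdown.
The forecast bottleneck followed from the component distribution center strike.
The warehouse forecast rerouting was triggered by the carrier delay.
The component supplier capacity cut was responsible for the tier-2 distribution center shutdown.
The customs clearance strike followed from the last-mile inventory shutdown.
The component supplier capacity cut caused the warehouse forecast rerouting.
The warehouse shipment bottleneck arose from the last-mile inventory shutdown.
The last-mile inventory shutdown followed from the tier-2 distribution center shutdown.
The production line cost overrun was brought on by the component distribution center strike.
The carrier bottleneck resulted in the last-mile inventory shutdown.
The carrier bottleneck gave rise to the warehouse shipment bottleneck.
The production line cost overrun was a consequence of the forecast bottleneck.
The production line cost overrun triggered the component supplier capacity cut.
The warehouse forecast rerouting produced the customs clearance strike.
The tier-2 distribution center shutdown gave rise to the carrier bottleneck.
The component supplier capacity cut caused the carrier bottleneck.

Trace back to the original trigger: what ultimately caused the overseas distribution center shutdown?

the component distribution center strike

Tracing upstream from the overseas distribution center shutdown: the overseas distribution center shutdown ← the warehouse shipment bottleneck ← the carrier bottleneck ← the component supplier capacity cut ← the production line cost overrun ← the component distribution center strike.
The component distribution center strike has no stated cause, so it is the root.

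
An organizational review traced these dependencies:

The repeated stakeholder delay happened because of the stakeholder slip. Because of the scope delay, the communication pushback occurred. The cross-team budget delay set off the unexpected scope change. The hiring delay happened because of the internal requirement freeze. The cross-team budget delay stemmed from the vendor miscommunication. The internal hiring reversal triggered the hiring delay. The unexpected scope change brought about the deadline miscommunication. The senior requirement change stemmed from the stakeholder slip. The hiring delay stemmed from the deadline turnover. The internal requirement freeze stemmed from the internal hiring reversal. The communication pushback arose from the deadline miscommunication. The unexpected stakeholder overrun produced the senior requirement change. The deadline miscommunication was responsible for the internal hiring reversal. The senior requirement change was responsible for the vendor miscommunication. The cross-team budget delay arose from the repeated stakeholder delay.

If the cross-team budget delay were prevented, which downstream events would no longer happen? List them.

Downstream of the cross-team budget delay: the unexpected scope change, the deadline miscommunication, the internal hiring reversal, the internal requirement freeze, the hiring delay, the communication pushback.
Of those, still caused via another path: the hiring delay, the communication pushback.
The remainder have no surviving cause.

the deadline miscommunication, the internal hiring reversal, the internal requirement freeze, the unexpected scope change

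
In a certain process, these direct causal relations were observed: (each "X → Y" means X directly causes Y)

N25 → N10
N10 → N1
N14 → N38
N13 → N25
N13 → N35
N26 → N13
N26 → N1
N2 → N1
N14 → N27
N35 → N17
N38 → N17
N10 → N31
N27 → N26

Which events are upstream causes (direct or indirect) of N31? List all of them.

Immediate cause of N31: N10.
Further upstream: N14, N27, N26, N13, N25.

N10, N13, N14, N25, N26, N27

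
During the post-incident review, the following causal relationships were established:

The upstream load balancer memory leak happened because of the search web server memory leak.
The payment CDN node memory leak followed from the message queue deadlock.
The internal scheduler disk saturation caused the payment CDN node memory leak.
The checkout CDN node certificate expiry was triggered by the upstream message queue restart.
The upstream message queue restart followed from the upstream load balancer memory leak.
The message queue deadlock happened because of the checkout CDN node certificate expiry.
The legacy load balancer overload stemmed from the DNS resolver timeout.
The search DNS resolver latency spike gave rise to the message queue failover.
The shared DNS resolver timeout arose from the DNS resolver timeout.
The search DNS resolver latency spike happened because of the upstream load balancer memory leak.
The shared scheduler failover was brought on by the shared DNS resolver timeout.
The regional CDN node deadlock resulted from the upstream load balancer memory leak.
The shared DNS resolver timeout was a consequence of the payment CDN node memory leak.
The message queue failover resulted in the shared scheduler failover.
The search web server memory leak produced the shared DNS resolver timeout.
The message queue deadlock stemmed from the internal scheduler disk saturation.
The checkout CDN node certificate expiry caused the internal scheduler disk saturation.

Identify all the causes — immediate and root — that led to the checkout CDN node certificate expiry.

the search web server memory leak, the upstream load balancer memory leak, the upstream message queue restart

Immediate cause of the checkout CDN node certificate expiry: the upstream message queue restart.
Further upstream: the search web server memory leak, the upstream load balancer memory leak.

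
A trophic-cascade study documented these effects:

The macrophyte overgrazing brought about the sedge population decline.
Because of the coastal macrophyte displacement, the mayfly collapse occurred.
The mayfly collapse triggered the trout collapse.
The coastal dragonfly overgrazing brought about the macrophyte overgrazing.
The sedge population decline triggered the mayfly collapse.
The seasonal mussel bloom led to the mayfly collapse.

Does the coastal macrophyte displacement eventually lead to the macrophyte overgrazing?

No

The coastal macrophyte displacement leads to the mayfly collapse, the trout collapse; the macrophyte overgrazing is not among them.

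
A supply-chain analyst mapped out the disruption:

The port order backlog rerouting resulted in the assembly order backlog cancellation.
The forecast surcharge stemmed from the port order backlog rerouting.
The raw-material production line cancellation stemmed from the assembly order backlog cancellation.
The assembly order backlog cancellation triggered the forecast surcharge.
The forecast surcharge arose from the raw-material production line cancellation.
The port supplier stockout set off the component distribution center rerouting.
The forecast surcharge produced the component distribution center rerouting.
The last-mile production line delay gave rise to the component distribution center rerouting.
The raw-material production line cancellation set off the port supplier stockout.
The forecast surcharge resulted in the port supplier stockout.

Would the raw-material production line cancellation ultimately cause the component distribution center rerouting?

There is a causal chain: the raw-material production line cancellation → the forecast surcharge → the component distribution center rerouting.

Yes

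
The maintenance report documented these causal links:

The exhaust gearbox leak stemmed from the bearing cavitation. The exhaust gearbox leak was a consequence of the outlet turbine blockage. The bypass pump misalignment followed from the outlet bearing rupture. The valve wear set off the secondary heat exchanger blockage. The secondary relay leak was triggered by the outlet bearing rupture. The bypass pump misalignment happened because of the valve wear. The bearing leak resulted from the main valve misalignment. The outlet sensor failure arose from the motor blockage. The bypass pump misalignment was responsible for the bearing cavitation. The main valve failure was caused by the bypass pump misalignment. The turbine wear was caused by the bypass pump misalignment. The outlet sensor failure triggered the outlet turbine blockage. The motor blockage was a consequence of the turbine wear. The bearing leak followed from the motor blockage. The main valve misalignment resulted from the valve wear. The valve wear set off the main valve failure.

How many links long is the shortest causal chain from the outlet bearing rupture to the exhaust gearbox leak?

Shortest chain: the outlet bearing rupture → the bypass pump misalignment → the bearing cavitation → the exhaust gearbox leak.

3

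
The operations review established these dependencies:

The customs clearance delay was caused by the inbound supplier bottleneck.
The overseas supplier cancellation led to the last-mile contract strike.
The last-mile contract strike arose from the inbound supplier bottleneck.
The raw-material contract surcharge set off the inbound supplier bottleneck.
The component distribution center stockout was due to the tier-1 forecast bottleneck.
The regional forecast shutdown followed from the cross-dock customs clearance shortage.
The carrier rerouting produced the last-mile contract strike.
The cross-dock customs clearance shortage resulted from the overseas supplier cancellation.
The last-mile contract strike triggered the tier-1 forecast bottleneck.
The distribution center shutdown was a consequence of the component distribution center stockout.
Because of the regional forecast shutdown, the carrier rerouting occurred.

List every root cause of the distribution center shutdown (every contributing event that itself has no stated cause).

Tracing upstream from the distribution center shutdown: the distribution center shutdown ← the component distribution center stockout ← the tier-1 forecast bottleneck ← the last-mile contract strike ← the inbound supplier bottleneck ← the raw-material contract surcharge.
A separate upstream branch: the distribution center shutdown ← the component distribution center stockout ← the tier-1 forecast bottleneck ← the last-mile contract strike ← the overseas supplier cancellation.
Each of those chain origins has no stated cause.

the overseas supplier cancellation, the raw-material contract surcharge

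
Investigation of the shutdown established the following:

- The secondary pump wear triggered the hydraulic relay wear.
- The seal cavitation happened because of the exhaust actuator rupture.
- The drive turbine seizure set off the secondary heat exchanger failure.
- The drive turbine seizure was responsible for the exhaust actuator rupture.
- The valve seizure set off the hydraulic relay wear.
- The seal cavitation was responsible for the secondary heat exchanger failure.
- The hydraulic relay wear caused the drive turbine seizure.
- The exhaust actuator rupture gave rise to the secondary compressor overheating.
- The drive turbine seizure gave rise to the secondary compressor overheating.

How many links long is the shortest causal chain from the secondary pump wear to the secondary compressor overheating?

3

Shortest chain: the secondary pump wear → the hydraulic relay wear → the drive turbine seizure → the secondary compressor overheating.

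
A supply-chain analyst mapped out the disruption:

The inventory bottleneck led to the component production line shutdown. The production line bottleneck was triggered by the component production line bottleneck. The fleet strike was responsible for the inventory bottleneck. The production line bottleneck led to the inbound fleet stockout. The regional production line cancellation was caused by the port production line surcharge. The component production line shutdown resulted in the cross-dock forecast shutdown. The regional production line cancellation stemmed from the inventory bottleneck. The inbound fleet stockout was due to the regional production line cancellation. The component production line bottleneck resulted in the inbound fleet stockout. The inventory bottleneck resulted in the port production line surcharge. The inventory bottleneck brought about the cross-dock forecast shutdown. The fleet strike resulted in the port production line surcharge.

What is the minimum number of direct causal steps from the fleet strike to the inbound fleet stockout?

Shortest chain: the fleet strike → the inventory bottleneck → the regional production line cancellation → the inbound fleet stockout.

3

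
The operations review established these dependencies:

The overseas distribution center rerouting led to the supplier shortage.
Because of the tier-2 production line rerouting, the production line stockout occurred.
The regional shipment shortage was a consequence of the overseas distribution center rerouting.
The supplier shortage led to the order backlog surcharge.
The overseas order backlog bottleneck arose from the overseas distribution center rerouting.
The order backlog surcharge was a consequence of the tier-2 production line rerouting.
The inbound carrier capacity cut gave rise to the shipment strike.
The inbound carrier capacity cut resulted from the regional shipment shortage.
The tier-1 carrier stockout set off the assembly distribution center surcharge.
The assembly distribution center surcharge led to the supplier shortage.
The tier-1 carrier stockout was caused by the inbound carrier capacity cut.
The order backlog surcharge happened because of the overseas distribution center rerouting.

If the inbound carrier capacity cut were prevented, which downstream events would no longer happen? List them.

Downstream of the inbound carrier capacity cut: the tier-1 carrier stockout, the assembly distribution center surcharge, the shipment strike, the supplier shortage, the order backlog surcharge.
Of those, still caused via another path: the supplier shortage, the order backlog surcharge.
The remainder have no surviving cause.

the assembly distribution center surcharge, the shipment strike, the tier-1 carrier stockout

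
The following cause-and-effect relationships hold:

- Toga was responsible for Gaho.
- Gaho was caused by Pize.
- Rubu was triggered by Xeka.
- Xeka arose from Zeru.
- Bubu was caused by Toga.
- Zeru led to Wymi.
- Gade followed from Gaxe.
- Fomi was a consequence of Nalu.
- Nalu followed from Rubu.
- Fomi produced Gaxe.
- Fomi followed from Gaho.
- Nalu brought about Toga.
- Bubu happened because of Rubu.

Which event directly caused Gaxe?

Fomi

Upstream contributors include Zeru, Xeka, Rubu, Nalu, Toga, Gaho, Pize, but only Fomi feeds directly into Gaxe.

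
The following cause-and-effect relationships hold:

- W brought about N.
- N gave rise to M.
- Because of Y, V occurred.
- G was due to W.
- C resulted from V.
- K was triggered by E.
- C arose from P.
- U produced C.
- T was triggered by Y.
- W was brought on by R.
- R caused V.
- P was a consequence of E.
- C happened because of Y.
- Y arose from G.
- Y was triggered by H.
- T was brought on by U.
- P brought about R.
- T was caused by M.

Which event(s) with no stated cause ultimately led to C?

Tracing upstream from C: C ← P ← E.
A separate upstream branch: C ← Y ← H.
A separate upstream branch: C ← U.
Each of those chain origins has no stated cause.

E, H, U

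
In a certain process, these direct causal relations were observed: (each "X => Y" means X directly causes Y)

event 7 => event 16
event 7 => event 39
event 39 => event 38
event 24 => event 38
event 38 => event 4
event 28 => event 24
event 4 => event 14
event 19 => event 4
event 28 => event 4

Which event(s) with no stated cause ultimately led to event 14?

event 19, event 28, event 7

Tracing upstream from event 14: event 14 ← event 4 ← event 38 ← event 39 ← event 7.
A separate upstream branch: event 14 ← event 4 ← event 28.
A separate upstream branch: event 14 ← event 4 ← event 19.
Each of those chain origins has no stated cause.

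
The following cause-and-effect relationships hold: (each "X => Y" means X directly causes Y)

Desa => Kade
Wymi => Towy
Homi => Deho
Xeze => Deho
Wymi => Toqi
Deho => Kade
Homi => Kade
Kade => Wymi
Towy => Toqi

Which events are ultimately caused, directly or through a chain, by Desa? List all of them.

Kade, Toqi, Towy, Wymi

Direct effects: Kade.
2 steps out: Wymi.
3 steps out: Towy, Toqi.
Not reachable from it: Homi, Xeze, Deho.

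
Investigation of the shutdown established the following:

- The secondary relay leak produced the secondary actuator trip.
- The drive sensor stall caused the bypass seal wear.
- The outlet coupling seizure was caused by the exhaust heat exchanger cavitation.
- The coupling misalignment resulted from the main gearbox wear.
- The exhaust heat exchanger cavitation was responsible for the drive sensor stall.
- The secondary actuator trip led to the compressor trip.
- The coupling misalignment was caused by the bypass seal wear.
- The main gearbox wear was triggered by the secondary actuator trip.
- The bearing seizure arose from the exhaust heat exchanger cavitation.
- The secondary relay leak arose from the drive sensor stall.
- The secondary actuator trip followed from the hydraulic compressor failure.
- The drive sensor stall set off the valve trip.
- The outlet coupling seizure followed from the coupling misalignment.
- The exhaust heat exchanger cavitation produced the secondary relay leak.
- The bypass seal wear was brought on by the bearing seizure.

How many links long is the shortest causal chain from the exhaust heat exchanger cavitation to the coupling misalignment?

3

Shortest chain: the exhaust heat exchanger cavitation → the drive sensor stall → the bypass seal wear → the coupling misalignment.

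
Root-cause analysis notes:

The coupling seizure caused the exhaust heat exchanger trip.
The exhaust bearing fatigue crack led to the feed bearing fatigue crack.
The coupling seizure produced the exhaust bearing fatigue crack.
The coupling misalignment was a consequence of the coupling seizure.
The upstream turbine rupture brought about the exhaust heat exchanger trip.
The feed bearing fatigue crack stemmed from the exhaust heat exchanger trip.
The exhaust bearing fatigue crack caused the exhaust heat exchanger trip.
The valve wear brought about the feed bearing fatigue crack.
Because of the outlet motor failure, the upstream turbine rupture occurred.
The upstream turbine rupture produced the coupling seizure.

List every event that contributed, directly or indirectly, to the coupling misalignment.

the coupling seizure, the outlet motor failure, the upstream turbine rupture

Immediate cause of the coupling misalignment: the coupling seizure.
Further upstream: the outlet motor failure, the upstream turbine rupture.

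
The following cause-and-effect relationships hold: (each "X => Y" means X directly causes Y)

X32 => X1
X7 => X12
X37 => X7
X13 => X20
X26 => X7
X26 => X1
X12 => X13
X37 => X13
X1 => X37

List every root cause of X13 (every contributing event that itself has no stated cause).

Tracing upstream from X13: X13 ← X37 ← X1 ← X26.
A separate upstream branch: X13 ← X37 ← X1 ← X32.
Each of those chain origins has no stated cause.

X26, X32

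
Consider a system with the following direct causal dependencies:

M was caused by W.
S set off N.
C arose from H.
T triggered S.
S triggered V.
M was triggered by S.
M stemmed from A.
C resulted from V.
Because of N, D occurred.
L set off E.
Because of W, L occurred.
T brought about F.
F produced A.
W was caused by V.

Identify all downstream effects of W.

E, L, M

Direct effects: L, M.
2 steps out: E.
Not reachable from it: T, S, N, F, D, V, A, C, H.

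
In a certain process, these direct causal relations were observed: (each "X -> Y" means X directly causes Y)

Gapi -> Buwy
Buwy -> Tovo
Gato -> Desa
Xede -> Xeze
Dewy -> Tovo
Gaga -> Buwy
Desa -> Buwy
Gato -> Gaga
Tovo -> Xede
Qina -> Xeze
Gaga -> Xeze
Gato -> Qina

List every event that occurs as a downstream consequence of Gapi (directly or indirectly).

Direct effects: Buwy.
2 steps out: Tovo.
3 steps out: Xede.
4 steps out: Xeze.
Not reachable from it: Gato, Qina, Dewy, Desa, Gaga.

Buwy, Tovo, Xede, Xeze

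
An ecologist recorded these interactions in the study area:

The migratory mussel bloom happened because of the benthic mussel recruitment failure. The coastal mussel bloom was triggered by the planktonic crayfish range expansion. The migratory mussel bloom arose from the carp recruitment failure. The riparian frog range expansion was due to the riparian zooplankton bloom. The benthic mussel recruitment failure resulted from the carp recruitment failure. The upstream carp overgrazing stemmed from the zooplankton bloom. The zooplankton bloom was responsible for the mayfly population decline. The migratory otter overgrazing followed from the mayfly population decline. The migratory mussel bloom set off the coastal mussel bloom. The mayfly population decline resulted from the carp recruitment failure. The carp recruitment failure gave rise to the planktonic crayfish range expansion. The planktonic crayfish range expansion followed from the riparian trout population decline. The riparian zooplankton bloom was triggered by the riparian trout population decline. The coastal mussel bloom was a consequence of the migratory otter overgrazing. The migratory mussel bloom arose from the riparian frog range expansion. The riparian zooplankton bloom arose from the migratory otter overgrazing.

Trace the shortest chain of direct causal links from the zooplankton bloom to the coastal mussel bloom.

the zooplankton bloom → the mayfly population decline → the migratory otter overgrazing → the coastal mussel bloom

the zooplankton bloom → the mayfly population decline
the mayfly population decline → the migratory otter overgrazing
the migratory otter overgrazing → the coastal mussel bloom
Length: 3 steps.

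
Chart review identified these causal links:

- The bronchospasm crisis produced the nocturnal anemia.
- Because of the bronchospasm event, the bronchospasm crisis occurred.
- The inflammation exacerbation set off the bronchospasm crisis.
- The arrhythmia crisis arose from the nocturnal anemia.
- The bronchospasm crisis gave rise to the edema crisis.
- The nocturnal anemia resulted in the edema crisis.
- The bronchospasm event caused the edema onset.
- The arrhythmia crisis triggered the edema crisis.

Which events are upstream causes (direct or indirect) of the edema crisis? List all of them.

Immediate causes of the edema crisis: the bronchospasm crisis, the nocturnal anemia, the arrhythmia crisis.
Further upstream: the bronchospasm event, the inflammation exacerbation.

the arrhythmia crisis, the bronchospasm crisis, the bronchospasm event, the inflammation exacerbation, the nocturnal anemia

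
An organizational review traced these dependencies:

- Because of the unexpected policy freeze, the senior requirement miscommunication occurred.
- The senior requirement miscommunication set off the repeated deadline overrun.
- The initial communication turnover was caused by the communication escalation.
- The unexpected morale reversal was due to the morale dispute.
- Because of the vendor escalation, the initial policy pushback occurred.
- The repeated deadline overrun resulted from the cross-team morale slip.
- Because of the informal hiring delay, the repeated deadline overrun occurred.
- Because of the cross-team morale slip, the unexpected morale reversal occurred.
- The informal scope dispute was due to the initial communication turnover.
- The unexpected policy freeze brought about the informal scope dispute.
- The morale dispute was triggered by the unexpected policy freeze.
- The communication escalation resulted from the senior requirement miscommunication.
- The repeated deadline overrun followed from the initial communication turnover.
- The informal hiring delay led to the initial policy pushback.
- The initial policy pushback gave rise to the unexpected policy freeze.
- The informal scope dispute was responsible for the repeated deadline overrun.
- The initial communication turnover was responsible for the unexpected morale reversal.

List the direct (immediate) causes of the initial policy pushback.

the informal hiring delay, the vendor escalation

the informal hiring delay, the vendor escalation → the initial policy pushback with nothing further upstream stated.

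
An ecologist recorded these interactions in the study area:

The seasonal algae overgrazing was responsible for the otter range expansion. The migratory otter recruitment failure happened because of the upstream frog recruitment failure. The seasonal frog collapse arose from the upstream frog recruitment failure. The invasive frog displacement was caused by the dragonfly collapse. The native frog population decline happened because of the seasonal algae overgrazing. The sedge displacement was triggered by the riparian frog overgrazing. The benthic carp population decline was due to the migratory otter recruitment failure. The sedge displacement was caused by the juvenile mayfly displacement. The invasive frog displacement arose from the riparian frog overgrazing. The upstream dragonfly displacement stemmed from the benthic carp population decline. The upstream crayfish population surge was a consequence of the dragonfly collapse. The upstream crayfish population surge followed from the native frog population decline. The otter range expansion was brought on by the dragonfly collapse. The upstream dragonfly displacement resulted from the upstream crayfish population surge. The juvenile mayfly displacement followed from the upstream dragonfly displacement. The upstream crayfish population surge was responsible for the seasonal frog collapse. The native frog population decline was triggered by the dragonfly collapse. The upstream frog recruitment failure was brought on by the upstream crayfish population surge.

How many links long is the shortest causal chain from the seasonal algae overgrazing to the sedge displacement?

5

Shortest chain: the seasonal algae overgrazing → the native frog population decline → the upstream crayfish population surge → the upstream dragonfly displacement → the juvenile mayfly displacement → the sedge displacement.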